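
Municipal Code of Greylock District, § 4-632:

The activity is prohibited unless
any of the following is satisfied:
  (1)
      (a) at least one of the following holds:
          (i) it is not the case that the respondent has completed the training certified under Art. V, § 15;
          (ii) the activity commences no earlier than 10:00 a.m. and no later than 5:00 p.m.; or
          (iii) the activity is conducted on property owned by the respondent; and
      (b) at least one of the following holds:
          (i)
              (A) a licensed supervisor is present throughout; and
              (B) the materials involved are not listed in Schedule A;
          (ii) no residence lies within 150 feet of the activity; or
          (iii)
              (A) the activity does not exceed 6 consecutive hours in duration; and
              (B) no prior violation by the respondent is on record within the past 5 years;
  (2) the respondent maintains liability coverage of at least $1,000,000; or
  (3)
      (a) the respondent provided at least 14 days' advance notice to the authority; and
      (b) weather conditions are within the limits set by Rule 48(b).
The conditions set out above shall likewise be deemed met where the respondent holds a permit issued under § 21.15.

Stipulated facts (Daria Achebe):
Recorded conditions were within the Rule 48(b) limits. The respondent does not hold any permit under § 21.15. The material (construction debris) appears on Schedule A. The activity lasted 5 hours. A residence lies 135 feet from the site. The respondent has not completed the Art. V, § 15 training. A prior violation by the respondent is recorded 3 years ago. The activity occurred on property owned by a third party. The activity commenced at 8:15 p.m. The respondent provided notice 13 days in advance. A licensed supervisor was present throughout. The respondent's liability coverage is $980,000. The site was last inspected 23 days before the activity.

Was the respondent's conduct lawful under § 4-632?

(i) not (training certified) — satisfied.
(ii) start within hours — not met.
(iii) own property — not met.
(a) = T OR F OR F = true.
(A) supervisor present — met.
(B) not (Schedule A material) — not met.
(i): T AND F → false.
(ii) no residence in 150 ft — not met.
(A) ≤ 6 hrs duration — met.
(B) no prior violation — not satisfied.
(iii) = T AND F = false.
(b) = F OR F OR F = false.
(1) = T AND F = false.
(2) coverage ≥ $1,000,000 — not met.
(a) ≥14 days' notice — not satisfied.
(b) weather ok — satisfied.
(3): F AND T → false.
Overall = F OR F OR F = false.
Exception (holds permit) — not satisfied.
Result: main false OR exception false → false.

No — unlawful.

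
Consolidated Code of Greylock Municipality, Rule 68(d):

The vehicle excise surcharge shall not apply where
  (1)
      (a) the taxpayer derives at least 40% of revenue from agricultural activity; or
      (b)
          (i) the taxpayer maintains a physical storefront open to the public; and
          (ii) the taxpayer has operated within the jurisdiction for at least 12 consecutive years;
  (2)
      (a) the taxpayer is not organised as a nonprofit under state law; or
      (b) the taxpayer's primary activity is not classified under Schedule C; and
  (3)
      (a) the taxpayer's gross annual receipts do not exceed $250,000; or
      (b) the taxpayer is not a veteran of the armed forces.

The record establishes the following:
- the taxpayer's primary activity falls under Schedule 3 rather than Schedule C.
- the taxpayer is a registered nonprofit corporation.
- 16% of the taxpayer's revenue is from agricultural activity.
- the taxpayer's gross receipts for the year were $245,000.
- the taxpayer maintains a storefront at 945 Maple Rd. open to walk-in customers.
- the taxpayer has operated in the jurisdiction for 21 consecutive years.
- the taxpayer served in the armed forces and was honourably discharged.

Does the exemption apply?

Yes — exempt.

(a) ≥40% agricultural — fails.
(i) has storefront — holds.
(ii) ≥ 12 yrs in jurisdiction — met.
(b) = T AND T = true.
(1): F OR T → true.
(a) not (nonprofit) — not satisfied.
(b) not (Schedule C activity) — satisfied.
(2) = F OR T = true.
(a) receipts ≤ $250,000 — met.
(b) not (veteran) — not met.
(3) = T OR F = true.
So Overall is satisfied (T AND T AND T).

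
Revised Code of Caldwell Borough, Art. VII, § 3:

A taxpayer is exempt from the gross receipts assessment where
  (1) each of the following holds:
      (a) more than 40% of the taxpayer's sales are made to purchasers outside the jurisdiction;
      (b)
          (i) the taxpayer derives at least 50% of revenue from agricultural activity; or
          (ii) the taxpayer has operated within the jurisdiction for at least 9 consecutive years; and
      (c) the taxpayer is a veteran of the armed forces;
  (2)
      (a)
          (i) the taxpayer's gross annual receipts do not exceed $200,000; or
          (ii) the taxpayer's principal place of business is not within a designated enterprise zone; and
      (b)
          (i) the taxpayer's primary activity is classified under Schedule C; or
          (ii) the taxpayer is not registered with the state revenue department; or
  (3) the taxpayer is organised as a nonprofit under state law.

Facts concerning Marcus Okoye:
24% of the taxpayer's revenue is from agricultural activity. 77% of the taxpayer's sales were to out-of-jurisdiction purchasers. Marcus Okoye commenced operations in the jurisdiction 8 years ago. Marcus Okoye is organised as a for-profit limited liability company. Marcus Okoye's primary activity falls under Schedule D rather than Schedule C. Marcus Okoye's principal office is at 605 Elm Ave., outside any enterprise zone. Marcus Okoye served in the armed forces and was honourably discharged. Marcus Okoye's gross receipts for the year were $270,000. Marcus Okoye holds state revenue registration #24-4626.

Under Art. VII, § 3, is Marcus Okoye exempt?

(a) >40% out-of-jur. sales — satisfied.
(i) ≥50% agricultural — not met.
(ii) ≥ 9 yrs in jurisdiction — not met.
(b): F OR F → false.
(c) veteran — holds.
So (1) is not satisfied (T AND F AND T).
(i) receipts ≤ $200,000 — not met.
(ii) not (in enterprise zone) — met.
(a): F OR T → true.
(i) Schedule C activity — fails.
(ii) not (state-registered) — not satisfied.
(b): F OR F → false.
(2): T AND F → false.
(3) nonprofit — fails.
Overall: F OR F OR F → false.

No — not exempt.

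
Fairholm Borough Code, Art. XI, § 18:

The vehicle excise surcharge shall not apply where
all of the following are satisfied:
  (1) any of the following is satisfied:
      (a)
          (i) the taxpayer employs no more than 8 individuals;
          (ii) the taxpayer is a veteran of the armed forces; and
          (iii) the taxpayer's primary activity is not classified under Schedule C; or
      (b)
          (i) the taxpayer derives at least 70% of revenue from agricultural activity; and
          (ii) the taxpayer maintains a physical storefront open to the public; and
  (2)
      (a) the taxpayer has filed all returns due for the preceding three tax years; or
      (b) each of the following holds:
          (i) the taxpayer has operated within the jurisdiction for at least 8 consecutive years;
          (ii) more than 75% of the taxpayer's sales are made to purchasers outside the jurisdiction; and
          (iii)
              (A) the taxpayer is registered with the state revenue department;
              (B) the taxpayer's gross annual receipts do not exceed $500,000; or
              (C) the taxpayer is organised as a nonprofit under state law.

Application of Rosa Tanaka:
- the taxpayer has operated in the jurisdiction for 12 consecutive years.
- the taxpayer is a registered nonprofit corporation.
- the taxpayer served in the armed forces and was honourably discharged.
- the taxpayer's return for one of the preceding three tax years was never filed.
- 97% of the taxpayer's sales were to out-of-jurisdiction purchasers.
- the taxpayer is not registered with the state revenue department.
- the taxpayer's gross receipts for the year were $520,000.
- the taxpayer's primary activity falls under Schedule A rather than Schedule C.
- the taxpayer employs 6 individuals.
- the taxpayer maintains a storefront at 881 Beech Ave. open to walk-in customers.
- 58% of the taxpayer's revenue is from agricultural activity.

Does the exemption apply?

(i) ≤ 8 employees — satisfied.
(ii) veteran — satisfied.
(iii) not (Schedule C activity) — holds.
(a) = T AND T AND T = true.
(i) ≥70% agricultural — fails.
(ii) has storefront — holds.
(b): F AND T → false.
So (1) is satisfied (T OR F).
(a) returns current — not met.
(i) ≥ 8 yrs in jurisdiction — met.
(ii) >75% out-of-jur. sales — met.
(A) state-registered — not met.
(B) receipts ≤ $500,000 — not satisfied.
(C) nonprofit — met.
(iii): F OR F OR T → true.
So (b) is satisfied (T AND T AND T).
(2) = F OR T = true.
Overall = T AND T = true.

Yes — exempt.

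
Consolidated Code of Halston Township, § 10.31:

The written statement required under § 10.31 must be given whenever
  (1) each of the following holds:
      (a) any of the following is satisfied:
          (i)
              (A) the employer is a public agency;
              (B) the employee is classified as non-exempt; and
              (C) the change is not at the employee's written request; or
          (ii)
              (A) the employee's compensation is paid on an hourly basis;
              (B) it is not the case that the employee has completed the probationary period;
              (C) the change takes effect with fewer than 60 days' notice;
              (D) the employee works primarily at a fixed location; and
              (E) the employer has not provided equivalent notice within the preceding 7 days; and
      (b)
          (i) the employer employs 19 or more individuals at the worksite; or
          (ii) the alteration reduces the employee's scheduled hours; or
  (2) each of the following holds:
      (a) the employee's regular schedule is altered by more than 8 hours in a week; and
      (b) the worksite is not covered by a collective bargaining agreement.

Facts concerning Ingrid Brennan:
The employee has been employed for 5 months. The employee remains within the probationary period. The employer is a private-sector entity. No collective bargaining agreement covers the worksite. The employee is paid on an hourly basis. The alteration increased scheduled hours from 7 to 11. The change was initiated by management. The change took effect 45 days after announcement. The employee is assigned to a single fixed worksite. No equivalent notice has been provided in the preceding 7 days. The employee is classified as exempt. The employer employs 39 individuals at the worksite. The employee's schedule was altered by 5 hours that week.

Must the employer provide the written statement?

Yes — required.

(A) public agency — fails.
(B) non-exempt — not satisfied.
(C) not employee-requested — met.
(i) = F AND F AND T = false.
(A) hourly-paid — satisfied.
(B) not (past probation) — holds.
(C) < 60 days' notice — met.
(D) fixed location — satisfied.
(E) no recent notice — holds.
So (ii) is satisfied (T AND T AND T AND T AND T).
So (a) is satisfied (F OR T).
(i) ≥ 19 at site — holds.
(ii) hours reduced — fails.
So (b) is satisfied (T OR F).
(1): T AND T → true.
(a) schedule shift > 8h — not met.
(b) no CBA — holds.
So (2) is not satisfied (F AND T).
Overall = T OR F = true.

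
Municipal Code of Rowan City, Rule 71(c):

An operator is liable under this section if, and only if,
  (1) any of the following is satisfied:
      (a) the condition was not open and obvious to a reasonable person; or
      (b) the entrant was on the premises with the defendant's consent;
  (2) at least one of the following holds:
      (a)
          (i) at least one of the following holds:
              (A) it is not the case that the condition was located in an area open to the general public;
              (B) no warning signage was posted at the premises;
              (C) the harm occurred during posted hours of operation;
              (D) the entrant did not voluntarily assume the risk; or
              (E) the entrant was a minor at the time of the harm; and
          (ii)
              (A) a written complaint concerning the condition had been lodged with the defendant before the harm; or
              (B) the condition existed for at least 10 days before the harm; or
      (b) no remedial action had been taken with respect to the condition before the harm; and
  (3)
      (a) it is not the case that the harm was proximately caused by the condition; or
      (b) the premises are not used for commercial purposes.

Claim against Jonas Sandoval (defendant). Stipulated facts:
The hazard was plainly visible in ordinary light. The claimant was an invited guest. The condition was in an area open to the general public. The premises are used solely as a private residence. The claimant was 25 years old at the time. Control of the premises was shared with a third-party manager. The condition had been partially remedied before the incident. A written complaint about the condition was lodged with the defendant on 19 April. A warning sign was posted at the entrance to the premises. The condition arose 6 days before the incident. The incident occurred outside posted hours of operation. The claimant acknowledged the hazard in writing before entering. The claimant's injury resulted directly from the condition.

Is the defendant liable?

(a) not open/obvious — not met.
(b) consent to enter — met.
(1): F OR T → true.
(A) not (public area) — not met.
(B) no signage posted — not satisfied.
(C) during posted hours — not satisfied.
(D) no assumed risk — not satisfied.
(E) entrant a minor — fails.
(i) = F OR F OR F OR F OR F = false.
(A) complaint lodged — holds.
(B) condition ≥10 days old — not met.
(ii) = T OR F = true.
So (a) is not satisfied (F AND T).
(b) no remedial action — fails.
(2) = F OR F = false.
(a) not (proximate cause) — not met.
(b) not (commercial use) — holds.
(3): F OR T → true.
Overall: T AND F AND T → false.

No — not liable.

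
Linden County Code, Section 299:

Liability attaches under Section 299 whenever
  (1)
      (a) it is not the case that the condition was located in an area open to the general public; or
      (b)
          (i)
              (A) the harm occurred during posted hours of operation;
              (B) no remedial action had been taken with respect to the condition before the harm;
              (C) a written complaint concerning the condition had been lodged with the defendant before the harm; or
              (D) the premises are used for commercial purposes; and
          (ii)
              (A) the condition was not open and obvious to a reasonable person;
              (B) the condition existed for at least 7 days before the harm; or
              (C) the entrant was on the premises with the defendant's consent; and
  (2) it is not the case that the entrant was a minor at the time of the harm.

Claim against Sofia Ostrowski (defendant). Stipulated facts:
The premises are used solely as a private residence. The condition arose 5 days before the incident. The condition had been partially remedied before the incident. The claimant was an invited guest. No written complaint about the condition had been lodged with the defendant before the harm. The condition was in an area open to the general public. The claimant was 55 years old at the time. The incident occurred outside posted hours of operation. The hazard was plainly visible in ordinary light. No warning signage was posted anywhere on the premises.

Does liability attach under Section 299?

(a) not (public area) — not met.
(A) during posted hours — not satisfied.
(B) no remedial action — not satisfied.
(C) complaint lodged — not met.
(D) commercial use — not met.
So (i) is not satisfied (F OR F OR F OR F).
(A) not open/obvious — fails.
(B) condition ≥7 days old — not satisfied.
(C) consent to enter — satisfied.
So (ii) is satisfied (F OR F OR T).
(b): F AND T → false.
So (1) is not satisfied (F OR F).
(2) not (entrant a minor) — holds.
Overall = F AND T = false.

No — not liable.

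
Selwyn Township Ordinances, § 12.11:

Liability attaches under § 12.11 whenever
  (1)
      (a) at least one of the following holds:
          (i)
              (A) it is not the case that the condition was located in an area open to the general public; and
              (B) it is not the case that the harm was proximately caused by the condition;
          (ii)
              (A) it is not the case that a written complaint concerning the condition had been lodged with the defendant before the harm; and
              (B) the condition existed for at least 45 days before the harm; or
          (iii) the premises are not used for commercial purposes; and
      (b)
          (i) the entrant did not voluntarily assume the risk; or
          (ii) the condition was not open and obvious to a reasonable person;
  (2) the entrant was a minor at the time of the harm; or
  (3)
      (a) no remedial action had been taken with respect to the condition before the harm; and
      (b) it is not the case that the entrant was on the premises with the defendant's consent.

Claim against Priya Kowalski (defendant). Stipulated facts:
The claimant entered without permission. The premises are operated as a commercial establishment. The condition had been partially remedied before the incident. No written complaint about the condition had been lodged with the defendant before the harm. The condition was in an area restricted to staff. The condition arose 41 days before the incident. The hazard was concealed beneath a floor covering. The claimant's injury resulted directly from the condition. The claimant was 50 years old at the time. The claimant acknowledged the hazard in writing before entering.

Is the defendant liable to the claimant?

No — not liable.

(A) not (public area) — holds.
(B) not (proximate cause) — fails.
(i): T AND F → false.
(A) not (complaint lodged) — holds.
(B) condition ≥45 days old — not met.
So (ii) is not satisfied (T AND F).
(iii) not (commercial use) — not met.
So (a) is not satisfied (F OR F OR F).
(i) no assumed risk — fails.
(ii) not open/obvious — satisfied.
So (b) is satisfied (F OR T).
(1) = F AND T = false.
(2) entrant a minor — not satisfied.
(a) no remedial action — not met.
(b) not (consent to enter) — holds.
(3): F AND T → false.
Overall: F OR F OR F → false.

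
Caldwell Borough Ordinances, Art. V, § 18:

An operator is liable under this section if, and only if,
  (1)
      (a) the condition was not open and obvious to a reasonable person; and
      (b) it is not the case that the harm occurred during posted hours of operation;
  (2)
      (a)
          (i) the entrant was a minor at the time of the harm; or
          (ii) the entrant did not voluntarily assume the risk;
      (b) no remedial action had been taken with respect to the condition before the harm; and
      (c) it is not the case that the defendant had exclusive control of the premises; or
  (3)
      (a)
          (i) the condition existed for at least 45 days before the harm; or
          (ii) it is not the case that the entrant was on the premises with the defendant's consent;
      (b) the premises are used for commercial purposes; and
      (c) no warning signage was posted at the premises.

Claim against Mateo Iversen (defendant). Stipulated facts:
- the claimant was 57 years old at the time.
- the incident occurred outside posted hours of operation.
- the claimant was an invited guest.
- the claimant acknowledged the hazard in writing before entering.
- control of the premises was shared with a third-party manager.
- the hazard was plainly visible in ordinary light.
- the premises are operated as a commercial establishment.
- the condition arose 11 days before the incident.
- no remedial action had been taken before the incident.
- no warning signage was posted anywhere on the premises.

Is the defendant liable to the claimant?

(a) not open/obvious — fails.
(b) not (during posted hours) — holds.
(1) = F AND T = false.
(i) entrant a minor — not satisfied.
(ii) no assumed risk — fails.
So (a) is not satisfied (F OR F).
(b) no remedial action — holds.
(c) not (exclusive control) — satisfied.
(2): F AND T AND T → false.
(i) condition ≥45 days old — not met.
(ii) not (consent to enter) — fails.
So (a) is not satisfied (F OR F).
(b) commercial use — satisfied.
(c) no signage posted — satisfied.
(3) = F AND T AND T = false.
So Overall is not satisfied (F OR F OR F).

No — not liable.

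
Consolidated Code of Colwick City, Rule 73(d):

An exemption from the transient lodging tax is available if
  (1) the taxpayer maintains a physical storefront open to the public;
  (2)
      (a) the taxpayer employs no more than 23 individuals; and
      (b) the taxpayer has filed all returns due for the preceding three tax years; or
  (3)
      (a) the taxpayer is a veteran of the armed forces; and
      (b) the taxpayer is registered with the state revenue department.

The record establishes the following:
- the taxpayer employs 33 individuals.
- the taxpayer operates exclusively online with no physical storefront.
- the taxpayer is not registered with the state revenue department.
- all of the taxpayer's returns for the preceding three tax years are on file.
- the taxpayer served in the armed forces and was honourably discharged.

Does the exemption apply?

(1) has storefront — not met.
(a) ≤ 23 employees — not met.
(b) returns current — satisfied.
(2) = F AND T = false.
(a) veteran — met.
(b) state-registered — fails.
So (3) is not satisfied (T AND F).
Overall: F OR F OR F → false.

No — not exempt.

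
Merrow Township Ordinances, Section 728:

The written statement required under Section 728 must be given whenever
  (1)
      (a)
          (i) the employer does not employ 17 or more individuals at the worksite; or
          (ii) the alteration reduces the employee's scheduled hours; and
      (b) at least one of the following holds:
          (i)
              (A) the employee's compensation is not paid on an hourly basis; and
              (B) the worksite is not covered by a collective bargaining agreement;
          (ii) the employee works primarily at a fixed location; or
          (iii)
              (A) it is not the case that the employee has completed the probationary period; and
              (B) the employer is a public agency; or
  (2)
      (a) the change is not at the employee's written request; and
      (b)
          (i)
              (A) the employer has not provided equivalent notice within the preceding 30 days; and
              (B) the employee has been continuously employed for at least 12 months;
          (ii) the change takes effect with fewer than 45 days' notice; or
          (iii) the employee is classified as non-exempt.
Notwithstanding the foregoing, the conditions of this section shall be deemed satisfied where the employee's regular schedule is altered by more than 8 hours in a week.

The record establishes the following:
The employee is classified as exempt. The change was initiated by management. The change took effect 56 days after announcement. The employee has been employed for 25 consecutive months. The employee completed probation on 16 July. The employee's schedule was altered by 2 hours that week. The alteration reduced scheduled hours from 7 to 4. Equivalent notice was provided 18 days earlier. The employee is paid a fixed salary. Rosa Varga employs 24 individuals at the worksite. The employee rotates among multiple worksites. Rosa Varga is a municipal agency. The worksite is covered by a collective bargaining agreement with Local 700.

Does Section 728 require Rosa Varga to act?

No — not required.

(i) not (≥ 17 at site) — fails.
(ii) hours reduced — met.
(a) = F OR T = true.
(A) not (hourly-paid) — satisfied.
(B) no CBA — not met.
(i) = T AND F = false.
(ii) fixed location — not met.
(A) not (past probation) — not satisfied.
(B) public agency — satisfied.
(iii) = F AND T = false.
(b) = F OR F OR F = false.
(1) = T AND F = false.
(a) not employee-requested — holds.
(A) no recent notice — fails.
(B) tenure ≥ 12 mo. — met.
So (i) is not satisfied (F AND T).
(ii) < 45 days' notice — fails.
(iii) non-exempt — fails.
(b) = F OR F OR F = false.
(2): T AND F → false.
Overall: F OR F → false.
Exception (schedule shift > 8h) — not satisfied.
Result: main false OR exception false → false.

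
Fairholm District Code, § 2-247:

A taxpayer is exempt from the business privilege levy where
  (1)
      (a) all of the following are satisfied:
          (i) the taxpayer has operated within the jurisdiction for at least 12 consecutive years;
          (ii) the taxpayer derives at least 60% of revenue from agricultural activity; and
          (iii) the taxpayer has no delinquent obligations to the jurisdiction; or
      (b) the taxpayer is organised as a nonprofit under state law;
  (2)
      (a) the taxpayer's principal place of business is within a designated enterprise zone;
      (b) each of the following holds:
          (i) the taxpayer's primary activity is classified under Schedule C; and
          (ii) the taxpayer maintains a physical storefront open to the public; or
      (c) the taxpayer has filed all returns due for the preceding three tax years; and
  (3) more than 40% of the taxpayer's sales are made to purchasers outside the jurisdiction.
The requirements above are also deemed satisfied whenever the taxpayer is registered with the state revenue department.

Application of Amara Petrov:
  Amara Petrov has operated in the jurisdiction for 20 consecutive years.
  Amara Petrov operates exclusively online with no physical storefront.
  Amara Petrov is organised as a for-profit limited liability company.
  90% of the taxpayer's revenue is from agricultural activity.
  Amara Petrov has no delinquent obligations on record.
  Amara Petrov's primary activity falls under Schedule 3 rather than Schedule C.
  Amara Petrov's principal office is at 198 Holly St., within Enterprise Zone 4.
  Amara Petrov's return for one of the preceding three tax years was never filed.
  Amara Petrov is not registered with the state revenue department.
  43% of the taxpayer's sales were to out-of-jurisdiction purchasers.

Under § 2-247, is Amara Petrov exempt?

(i) ≥ 12 yrs in jurisdiction — satisfied.
(ii) ≥60% agricultural — holds.
(iii) no delinquency — satisfied.
So (a) is satisfied (T AND T AND T).
(b) nonprofit — not met.
So (1) is satisfied (T OR F).
(a) in enterprise zone — met.
(i) Schedule C activity — fails.
(ii) has storefront — not met.
(b): F AND F → false.
(c) returns current — not satisfied.
(2): T OR F OR F → true.
(3) >40% out-of-jur. sales — holds.
Overall = T AND T AND T = true.
Exception (state-registered) — not satisfied.
Result: main true OR exception false → true.

Yes — exempt.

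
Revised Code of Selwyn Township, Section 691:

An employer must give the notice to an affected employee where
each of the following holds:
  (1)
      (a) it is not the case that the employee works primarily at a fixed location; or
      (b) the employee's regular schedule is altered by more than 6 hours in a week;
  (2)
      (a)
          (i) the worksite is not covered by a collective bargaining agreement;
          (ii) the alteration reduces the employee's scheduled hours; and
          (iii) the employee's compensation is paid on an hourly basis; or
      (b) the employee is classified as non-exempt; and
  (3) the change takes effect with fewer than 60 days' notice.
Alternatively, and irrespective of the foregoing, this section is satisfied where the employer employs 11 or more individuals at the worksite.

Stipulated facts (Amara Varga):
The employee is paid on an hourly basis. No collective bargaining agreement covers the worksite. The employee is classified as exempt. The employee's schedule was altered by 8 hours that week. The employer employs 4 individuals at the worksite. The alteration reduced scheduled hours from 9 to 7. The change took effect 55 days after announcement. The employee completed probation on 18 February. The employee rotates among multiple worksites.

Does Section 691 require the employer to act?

(a) not (fixed location) — met.
(b) schedule shift > 6h — met.
So (1) is satisfied (T OR T).
(i) no CBA — holds.
(ii) hours reduced — met.
(iii) hourly-paid — holds.
(a): T AND T AND T → true.
(b) non-exempt — not met.
So (2) is satisfied (T OR F).
(3) < 60 days' notice — met.
Overall: T AND T AND T → true.
Exception (≥ 11 at site) — not satisfied.
Result: main true OR exception false → true.

Yes — required.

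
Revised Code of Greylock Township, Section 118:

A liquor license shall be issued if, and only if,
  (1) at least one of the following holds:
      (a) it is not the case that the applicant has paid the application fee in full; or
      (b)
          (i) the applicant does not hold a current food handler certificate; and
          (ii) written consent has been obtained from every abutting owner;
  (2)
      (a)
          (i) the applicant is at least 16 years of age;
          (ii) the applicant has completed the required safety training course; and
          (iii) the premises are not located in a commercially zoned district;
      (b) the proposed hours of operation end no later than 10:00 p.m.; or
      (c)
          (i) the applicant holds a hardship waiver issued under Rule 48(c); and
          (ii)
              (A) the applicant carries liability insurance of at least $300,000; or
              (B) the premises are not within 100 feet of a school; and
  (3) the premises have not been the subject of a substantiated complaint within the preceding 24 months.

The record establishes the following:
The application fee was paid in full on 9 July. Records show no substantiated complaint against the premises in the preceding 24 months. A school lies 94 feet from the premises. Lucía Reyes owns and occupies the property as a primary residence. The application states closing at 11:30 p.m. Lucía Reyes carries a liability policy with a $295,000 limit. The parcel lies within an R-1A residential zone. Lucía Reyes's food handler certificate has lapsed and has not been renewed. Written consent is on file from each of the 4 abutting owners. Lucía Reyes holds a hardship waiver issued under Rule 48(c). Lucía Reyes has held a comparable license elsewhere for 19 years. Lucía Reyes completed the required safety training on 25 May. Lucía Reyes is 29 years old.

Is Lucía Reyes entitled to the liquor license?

Yes — granted.

(a) not (fee paid) — not met.
(i) not (food handler cert.) — satisfied.
(ii) all abutters consent — satisfied.
(b): T AND T → true.
(1): F OR T → true.
(i) age ≥ 16 — holds.
(ii) safety training — holds.
(iii) not (commercially zoned) — holds.
(a): T AND T AND T → true.
(b) closes by 10 p.m. — not satisfied.
(i) hardship waiver — satisfied.
(A) insurance ≥ $300,000 — not satisfied.
(B) ≥100 ft from school — fails.
(ii): F OR F → false.
(c): T AND F → false.
So (2) is satisfied (T OR F OR F).
(3) no complaint in 24 mo. — met.
Overall: T AND T AND T → true.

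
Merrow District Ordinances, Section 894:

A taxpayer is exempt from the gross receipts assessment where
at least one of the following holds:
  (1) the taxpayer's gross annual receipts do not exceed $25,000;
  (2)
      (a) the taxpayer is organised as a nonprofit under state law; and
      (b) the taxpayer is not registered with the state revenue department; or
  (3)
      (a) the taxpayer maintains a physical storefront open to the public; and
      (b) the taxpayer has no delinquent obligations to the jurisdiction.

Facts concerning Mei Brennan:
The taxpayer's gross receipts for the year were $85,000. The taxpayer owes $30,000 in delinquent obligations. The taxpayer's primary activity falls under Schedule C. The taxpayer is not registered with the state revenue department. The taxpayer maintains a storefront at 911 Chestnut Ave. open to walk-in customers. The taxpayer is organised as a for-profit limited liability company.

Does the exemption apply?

(1) receipts ≤ $25,000 — not satisfied.
(a) nonprofit — not satisfied.
(b) not (state-registered) — holds.
So (2) is not satisfied (F AND T).
(a) has storefront — satisfied.
(b) no delinquency — not satisfied.
(3) = T AND F = false.
So Overall is not satisfied (F OR F OR F).

No — not exempt.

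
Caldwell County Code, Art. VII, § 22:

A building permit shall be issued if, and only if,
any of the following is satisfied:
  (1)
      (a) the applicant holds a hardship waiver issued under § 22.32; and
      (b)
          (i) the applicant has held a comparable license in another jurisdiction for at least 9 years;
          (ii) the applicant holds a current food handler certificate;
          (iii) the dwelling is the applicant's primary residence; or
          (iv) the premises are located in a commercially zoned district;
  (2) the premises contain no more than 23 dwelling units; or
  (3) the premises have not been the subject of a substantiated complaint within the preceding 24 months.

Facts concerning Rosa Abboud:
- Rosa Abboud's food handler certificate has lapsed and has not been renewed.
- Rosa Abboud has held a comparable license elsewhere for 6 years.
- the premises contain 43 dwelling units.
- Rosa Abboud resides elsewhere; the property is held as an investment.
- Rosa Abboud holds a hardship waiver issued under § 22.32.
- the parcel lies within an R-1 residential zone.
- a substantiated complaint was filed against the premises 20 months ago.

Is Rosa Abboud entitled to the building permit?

No — denied.

(a) hardship waiver — holds.
(i) prior license ≥ 9 yr — not satisfied.
(ii) food handler cert. — not satisfied.
(iii) primary residence — not met.
(iv) commercially zoned — fails.
So (b) is not satisfied (F OR F OR F OR F).
(1) = T AND F = false.
(2) ≤ 23 units — not satisfied.
(3) no complaint in 24 mo. — not met.
So Overall is not satisfied (F OR F OR F).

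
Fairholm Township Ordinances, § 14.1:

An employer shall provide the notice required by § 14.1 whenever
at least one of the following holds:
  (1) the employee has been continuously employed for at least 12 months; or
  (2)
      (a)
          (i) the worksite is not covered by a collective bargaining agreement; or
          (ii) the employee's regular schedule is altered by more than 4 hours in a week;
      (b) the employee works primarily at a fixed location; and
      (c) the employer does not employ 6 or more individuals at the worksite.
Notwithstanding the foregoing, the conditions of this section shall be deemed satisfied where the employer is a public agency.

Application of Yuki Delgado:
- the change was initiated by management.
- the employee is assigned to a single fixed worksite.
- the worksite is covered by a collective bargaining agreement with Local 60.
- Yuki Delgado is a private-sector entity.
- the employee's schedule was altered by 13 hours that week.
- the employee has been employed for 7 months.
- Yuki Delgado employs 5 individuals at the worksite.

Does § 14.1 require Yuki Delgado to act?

Yes — required.

(1) tenure ≥ 12 mo. — not satisfied.
(i) no CBA — not met.
(ii) schedule shift > 4h — satisfied.
(a): F OR T → true.
(b) fixed location — satisfied.
(c) not (≥ 6 at site) — met.
(2) = T AND T AND T = true.
So Overall is satisfied (F OR T).
Exception (public agency) — not satisfied.
Result: main true OR exception false → true.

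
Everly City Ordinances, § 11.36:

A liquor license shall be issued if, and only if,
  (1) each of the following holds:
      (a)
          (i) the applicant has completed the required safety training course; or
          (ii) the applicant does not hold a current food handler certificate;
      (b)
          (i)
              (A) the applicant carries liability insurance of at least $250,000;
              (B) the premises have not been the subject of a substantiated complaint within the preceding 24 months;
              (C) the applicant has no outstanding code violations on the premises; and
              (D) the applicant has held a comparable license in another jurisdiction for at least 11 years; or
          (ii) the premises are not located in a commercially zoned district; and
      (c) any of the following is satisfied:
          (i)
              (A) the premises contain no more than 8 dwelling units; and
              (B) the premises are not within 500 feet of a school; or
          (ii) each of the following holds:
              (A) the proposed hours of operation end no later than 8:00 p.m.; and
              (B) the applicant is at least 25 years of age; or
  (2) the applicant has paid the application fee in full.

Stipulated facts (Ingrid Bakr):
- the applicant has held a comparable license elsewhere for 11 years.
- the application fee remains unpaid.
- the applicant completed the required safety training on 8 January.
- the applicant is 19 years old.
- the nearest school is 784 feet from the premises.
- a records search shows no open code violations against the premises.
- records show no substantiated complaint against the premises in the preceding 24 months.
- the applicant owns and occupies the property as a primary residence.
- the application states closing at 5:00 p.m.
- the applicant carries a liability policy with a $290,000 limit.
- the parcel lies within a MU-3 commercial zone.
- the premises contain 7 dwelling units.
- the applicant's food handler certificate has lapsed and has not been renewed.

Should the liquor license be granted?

(i) safety training — satisfied.
(ii) not (food handler cert.) — holds.
So (a) is satisfied (T OR T).
(A) insurance ≥ $250,000 — satisfied.
(B) no complaint in 24 mo. — holds.
(C) no code violations — met.
(D) prior license ≥ 11 yr — holds.
(i): T AND T AND T AND T → true.
(ii) not (commercially zoned) — not satisfied.
So (b) is satisfied (T OR F).
(A) ≤ 8 units — holds.
(B) ≥500 ft from school — satisfied.
(i) = T AND T = true.
(A) closes by 8 p.m. — satisfied.
(B) age ≥ 25 — not satisfied.
(ii): T AND F → false.
So (c) is satisfied (T OR F).
So (1) is satisfied (T AND T AND T).
(2) fee paid — not satisfied.
So Overall is satisfied (T OR F).

Yes — granted.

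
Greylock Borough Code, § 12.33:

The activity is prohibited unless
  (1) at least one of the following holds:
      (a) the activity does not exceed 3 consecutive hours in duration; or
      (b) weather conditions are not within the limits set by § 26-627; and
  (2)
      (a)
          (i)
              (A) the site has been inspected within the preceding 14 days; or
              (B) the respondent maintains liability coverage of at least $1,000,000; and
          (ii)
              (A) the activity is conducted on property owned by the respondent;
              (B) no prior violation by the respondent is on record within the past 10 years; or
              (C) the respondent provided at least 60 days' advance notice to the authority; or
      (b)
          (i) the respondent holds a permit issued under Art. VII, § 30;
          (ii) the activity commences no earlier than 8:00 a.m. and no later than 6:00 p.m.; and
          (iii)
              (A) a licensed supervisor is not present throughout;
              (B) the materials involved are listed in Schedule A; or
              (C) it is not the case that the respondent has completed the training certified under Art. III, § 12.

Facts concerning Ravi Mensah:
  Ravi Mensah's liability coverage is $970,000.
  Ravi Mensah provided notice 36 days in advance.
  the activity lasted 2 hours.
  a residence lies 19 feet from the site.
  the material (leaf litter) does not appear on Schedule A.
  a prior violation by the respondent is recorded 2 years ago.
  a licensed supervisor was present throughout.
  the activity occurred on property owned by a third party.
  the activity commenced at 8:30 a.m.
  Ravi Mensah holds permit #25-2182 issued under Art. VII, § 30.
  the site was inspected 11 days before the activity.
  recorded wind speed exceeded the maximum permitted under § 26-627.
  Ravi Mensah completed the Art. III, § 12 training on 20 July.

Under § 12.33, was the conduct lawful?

(a) ≤ 3 hrs duration — holds.
(b) not (weather ok) — satisfied.
(1) = T OR T = true.
(A) site inspected — satisfied.
(B) coverage ≥ $1,000,000 — not satisfied.
(i) = T OR F = true.
(A) own property — fails.
(B) no prior violation — not satisfied.
(C) ≥60 days' notice — not met.
(ii) = F OR F OR F = false.
So (a) is not satisfied (T AND F).
(i) holds permit — met.
(ii) start within hours — holds.
(A) not (supervisor present) — not satisfied.
(B) Schedule A material — not met.
(C) not (training certified) — not satisfied.
(iii) = F OR F OR F = false.
So (b) is not satisfied (T AND T AND F).
(2): F OR F → false.
Overall = T AND F = false.

No — unlawful.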